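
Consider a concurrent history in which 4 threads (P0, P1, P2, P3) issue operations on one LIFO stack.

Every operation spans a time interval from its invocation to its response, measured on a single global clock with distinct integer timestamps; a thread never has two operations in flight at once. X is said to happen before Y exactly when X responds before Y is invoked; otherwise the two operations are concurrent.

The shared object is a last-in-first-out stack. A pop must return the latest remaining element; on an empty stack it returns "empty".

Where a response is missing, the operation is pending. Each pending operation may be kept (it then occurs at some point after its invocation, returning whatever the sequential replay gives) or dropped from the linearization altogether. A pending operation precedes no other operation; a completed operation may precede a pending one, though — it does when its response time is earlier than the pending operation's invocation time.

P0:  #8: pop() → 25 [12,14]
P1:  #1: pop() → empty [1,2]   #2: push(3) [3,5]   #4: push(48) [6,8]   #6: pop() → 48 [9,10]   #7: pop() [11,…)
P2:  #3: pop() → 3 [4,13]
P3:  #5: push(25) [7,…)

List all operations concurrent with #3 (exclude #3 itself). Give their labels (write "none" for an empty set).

#2, #4, #5, #6, #7, #8

#3 spans [4,13]; an op avoiding the whole window 4..13 is ordered, any other is concurrent
#1 [1,2]: before
#2 [3,5]: concurrent
#4 [6,8]: concurrent
#5 [7,…): concurrent
#6 [9,10]: concurrent
#7 [11,…): concurrent
#8 [12,14]: concurrent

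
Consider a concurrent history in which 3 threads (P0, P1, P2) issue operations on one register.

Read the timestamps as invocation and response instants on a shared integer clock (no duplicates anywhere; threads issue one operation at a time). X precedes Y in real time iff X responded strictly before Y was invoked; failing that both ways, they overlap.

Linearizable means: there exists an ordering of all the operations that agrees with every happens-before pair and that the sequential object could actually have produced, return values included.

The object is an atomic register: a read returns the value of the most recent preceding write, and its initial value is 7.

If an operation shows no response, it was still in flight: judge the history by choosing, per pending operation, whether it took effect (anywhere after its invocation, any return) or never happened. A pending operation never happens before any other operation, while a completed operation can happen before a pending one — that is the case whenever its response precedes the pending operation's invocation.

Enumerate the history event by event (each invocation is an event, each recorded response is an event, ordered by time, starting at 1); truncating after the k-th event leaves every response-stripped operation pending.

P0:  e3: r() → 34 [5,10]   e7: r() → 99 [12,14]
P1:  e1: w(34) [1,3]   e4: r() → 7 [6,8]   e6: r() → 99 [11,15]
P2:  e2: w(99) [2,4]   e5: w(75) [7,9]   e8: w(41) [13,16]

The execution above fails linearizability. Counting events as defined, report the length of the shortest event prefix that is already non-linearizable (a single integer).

8

events 1..7 are linearizable; a witness order is e1, e2:
1. e1 w(34), leaving value 34
2. e2 w(99), leaving value 99
adding event 8 (e4 responds at 8) leaves no legal real-time order
every completion of the 2 pending operations (e3, e5) was checked; none linearizes
e.g. e1, e2, e4 (pending dropped): illegal at step 3, since e4 r() → 7 cannot apply there
e.g. e2, e1, e4 (pending dropped): illegal at step 3, since e4 r() → 7 cannot apply there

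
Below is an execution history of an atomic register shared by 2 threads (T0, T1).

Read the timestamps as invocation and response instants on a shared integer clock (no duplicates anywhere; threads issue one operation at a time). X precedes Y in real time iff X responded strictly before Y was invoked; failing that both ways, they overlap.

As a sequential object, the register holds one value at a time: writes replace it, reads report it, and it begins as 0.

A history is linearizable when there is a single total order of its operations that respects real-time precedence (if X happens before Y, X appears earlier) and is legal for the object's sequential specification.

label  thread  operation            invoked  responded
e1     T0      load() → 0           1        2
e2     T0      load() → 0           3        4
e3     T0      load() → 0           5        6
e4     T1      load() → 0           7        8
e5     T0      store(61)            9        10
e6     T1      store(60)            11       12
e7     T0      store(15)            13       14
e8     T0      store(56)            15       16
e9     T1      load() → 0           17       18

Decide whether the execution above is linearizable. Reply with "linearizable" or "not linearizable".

not linearizable

events 1..17 are fine; event 18 — the response of e9 at time 18 — makes the prefix non-linearizable
one real-time candidate order over the 9 completed operations — the atomic register replay rejects it
for example e1, e2, e3, e4, e5, e6, e7, e8, e9 fails at step 9: e9 load() → 0 is not legal there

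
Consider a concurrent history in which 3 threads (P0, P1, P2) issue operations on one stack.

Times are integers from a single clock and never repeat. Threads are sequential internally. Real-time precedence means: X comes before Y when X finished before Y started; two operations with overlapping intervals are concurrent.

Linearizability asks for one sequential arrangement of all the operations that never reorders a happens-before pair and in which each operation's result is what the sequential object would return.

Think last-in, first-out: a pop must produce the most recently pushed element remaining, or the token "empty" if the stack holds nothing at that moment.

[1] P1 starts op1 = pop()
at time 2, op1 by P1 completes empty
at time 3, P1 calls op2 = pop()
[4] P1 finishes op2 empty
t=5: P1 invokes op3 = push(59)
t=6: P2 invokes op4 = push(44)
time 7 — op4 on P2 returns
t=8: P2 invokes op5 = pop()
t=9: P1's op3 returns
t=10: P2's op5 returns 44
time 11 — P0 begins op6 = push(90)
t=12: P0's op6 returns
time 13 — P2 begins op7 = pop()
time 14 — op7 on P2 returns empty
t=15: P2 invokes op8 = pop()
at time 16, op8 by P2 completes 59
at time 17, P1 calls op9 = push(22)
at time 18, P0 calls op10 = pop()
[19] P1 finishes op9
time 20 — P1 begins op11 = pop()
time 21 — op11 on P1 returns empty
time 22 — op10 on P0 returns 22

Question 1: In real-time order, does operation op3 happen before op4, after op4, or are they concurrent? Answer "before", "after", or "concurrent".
Answer: concurrent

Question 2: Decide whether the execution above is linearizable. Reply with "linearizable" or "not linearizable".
through event 13 a valid linearization exists; event 14 (op7 responding at time 14) ends that
all 3 real-time-respecting orders fail — 7 completed stack operations, no legal replay
e.g. op1, op2, op3, op4, op5, op6, op7: illegal at step 7, since op7 pop() → empty cannot apply there
e.g. op1, op2, op4, op3, op5, op6, op7: illegal at step 5, since op5 pop() → 44 cannot apply there

not linearizable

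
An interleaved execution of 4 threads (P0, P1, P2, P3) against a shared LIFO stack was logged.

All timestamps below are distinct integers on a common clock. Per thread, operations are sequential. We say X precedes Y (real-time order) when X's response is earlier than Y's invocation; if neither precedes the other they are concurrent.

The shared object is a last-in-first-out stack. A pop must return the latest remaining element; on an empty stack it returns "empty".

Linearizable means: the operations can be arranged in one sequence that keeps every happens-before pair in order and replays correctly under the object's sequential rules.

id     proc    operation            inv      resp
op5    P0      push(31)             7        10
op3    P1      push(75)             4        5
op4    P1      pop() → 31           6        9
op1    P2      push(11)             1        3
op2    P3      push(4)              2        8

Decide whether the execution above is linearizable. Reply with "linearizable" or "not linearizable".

one valid linearization: op1, op2, op3, op5, op4
after step 1 (op1 push(11)): stack <11>
after step 2 (op2 push(4)): stack <11,4>
after step 3 (op3 push(75)): stack <11,4,75>
after step 4 (op5 push(31)): stack <11,4,75,31>
after step 5 (op4 pop() → 31): stack <11,4,75>

linearizable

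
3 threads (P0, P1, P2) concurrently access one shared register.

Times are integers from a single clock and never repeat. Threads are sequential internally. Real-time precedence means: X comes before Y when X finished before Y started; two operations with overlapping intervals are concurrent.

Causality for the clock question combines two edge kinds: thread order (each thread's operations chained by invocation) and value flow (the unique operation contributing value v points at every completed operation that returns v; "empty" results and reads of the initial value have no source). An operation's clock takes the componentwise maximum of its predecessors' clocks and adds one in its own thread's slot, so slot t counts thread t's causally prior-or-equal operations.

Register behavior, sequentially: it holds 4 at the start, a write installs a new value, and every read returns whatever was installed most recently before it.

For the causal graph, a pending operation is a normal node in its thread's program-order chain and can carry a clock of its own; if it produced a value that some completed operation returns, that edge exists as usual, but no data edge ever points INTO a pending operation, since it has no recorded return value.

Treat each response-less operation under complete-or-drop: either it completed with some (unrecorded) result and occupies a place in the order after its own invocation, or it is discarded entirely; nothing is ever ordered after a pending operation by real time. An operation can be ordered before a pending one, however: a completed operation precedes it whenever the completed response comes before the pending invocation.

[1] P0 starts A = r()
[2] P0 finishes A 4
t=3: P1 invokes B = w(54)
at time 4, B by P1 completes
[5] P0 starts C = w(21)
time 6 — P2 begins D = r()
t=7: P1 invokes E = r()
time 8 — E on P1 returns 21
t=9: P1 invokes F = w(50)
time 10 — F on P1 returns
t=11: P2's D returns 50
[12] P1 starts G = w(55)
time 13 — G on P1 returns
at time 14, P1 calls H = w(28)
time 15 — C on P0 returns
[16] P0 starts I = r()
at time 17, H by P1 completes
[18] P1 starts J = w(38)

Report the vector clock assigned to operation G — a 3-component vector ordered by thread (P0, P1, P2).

invoked at 3, B has no predecessors; its own P1 bump gives (0, 1, 0)
invoked at 1, A has no predecessors; its own P0 bump gives (1, 0, 0)
from VC(A)=(1, 0, 0), C (invoked 5) maxes components and bumps P0 → (2, 0, 0)
from VC(C)=(2, 0, 0), I (invoked 16) maxes components and bumps P0 → (3, 0, 0)
from VC(B)=(0, 1, 0), VC(C)=(2, 0, 0), E (invoked 7) maxes components and bumps P1 → (2, 2, 0)
from VC(E)=(2, 2, 0), F (invoked 9) maxes components and bumps P1 → (2, 3, 0)
from VC(F)=(2, 3, 0), D (invoked 6) maxes components and bumps P2 → (2, 3, 1)
from VC(F)=(2, 3, 0), G (invoked 12) maxes components and bumps P1 → (2, 4, 0)
from VC(G)=(2, 4, 0), H (invoked 14) maxes components and bumps P1 → (2, 5, 0)
from VC(H)=(2, 5, 0), J (invoked 18) maxes components and bumps P1 → (2, 6, 0)
target: VC(G) = (2, 4, 0)

(2, 4, 0)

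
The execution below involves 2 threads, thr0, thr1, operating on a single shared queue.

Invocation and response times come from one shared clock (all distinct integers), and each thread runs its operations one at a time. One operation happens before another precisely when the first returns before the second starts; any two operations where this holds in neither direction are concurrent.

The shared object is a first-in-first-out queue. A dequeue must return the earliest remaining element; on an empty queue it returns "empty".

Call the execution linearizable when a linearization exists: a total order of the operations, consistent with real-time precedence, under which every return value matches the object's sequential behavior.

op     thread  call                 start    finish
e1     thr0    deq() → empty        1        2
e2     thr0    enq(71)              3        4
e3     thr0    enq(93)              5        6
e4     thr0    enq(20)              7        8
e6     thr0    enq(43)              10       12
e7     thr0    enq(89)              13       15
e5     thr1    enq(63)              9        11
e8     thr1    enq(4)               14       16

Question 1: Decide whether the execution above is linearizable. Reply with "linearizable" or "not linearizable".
linearizable

witness order: e1, e2, e3, e4, e5, e6, e7, e8
step 1: e1 deq() → empty — queue <>
step 2: e2 enq(71) — queue <71>
step 3: e3 enq(93) — queue <71,93>
step 4: e4 enq(20) — queue <71,93,20>
step 5: e5 enq(63) — queue <71,93,20,63>
step 6: e6 enq(43) — queue <71,93,20,63,43>
step 7: e7 enq(89) — queue <71,93,20,63,43,89>
step 8: e8 enq(4) — queue <71,93,20,63,43,89,4>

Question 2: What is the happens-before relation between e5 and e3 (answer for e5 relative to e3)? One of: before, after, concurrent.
after

e5 spans [9,11], e3 spans [5,6]
resp(e3)=6 < inv(e5)=9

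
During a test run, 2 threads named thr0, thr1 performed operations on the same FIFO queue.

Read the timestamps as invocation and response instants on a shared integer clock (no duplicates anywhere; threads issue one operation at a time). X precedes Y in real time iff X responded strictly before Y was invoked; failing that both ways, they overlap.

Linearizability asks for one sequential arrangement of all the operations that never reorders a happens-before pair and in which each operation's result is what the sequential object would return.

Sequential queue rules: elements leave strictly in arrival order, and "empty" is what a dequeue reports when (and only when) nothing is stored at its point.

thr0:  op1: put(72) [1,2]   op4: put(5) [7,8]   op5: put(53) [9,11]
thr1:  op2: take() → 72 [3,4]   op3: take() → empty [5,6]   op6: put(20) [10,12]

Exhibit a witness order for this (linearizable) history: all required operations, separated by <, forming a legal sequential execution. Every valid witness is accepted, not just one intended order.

op1 < op2 < op3 < op4 < op5 < op6

1. op1 put(72), leaving queue <72>
2. op2 take() → 72, leaving queue <>
3. op3 take() → empty, leaving queue <>
4. op4 put(5), leaving queue <5>
5. op5 put(53), leaving queue <5,53>
6. op6 put(20), leaving queue <5,53,20>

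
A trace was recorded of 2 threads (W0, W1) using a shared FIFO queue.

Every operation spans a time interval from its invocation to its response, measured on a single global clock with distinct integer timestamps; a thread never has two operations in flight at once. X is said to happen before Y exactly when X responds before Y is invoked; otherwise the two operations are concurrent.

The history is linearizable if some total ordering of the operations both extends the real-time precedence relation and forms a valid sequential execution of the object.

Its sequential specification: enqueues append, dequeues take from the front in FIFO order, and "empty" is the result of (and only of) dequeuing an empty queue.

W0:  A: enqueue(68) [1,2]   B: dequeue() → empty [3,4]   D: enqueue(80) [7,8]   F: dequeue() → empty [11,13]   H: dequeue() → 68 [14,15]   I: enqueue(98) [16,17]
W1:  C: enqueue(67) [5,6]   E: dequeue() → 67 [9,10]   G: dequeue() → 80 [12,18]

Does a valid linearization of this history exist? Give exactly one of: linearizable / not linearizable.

cut after 3 events: linearizable; cut after 4 events (B responds, time 4): not linearizable
the completed operations (2 total) allow one real-time order; the FIFO queue replay rejects it
for example A, B fails at step 2: B dequeue() → empty is not legal there

not linearizable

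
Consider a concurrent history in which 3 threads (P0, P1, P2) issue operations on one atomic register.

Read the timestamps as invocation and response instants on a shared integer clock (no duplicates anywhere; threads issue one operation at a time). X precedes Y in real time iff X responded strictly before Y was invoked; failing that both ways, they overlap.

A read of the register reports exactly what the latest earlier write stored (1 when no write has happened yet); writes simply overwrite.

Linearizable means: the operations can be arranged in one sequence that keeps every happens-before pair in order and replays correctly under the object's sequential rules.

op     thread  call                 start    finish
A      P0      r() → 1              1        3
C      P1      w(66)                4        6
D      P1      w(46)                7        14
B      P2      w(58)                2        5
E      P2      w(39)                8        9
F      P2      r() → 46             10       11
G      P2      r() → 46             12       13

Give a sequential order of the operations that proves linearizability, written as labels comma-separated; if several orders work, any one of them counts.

A, B, C, E, D, F, G

step 1: A r() → 1 — value 1
step 2: B w(58) — value 58
step 3: C w(66) — value 66
step 4: E w(39) — value 39
step 5: D w(46) — value 46
step 6: F r() → 46 — value 46
step 7: G r() → 46 — value 46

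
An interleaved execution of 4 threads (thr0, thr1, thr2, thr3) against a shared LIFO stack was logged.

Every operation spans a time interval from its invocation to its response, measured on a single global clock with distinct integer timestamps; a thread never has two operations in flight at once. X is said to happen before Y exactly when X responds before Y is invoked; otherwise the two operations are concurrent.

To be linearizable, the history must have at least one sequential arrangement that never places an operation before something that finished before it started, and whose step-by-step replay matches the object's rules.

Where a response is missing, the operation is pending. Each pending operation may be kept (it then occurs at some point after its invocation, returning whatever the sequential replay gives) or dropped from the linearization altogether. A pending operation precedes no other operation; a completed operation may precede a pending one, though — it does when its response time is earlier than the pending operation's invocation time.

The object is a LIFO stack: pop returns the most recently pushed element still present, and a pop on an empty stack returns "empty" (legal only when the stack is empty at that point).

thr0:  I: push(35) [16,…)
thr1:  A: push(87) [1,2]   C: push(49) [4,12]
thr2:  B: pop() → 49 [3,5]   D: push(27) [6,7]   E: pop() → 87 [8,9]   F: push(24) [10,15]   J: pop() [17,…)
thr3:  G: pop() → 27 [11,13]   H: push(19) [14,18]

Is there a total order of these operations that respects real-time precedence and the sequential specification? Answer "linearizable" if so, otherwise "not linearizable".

already the first 9 events (up to E's response at time 9) admit no linearization; the first 8 still do
the completed operations (4 total) allow one real-time order; the LIFO stack replay rejects it
no escape via the 1 pending operation (C): every completion choice fails
e.g. A, B, D, E (pending dropped): illegal at step 2, since B pop() → 49 cannot apply there

not linearizable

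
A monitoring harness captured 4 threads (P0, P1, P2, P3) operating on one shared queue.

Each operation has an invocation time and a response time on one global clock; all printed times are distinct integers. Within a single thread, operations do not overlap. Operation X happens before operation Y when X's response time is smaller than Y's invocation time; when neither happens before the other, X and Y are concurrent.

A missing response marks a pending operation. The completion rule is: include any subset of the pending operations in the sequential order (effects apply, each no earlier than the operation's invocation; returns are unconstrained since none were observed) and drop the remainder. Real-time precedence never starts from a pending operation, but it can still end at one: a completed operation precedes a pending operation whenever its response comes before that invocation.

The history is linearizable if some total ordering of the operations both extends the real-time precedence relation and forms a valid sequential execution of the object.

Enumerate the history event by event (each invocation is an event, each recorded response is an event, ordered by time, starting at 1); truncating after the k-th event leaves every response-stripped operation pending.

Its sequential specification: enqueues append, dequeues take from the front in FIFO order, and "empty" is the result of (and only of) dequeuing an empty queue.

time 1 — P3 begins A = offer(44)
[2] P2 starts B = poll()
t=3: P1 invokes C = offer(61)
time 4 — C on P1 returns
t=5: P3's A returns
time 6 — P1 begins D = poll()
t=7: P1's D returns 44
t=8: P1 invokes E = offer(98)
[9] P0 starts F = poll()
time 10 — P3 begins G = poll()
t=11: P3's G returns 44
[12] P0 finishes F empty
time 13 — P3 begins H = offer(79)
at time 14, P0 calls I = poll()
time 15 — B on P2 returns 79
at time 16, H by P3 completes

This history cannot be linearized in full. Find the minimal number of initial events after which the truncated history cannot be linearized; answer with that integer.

11

events 1..10 are still linearizable — one witness is A, C, D:
after step 1 (A offer(44)): queue <44>
after step 2 (C offer(61)): queue <44,61>
after step 3 (D poll() → 44): queue <61>
adding event 11 (G responds at 11) leaves no legal real-time order
every completion of the 3 pending operations (B, E, F) was checked; none linearizes
e.g. A, C, D, G (pending dropped): illegal at step 4, since G poll() → 44 cannot apply there
e.g. C, A, D, G (pending dropped): illegal at step 3, since D poll() → 44 cannot apply there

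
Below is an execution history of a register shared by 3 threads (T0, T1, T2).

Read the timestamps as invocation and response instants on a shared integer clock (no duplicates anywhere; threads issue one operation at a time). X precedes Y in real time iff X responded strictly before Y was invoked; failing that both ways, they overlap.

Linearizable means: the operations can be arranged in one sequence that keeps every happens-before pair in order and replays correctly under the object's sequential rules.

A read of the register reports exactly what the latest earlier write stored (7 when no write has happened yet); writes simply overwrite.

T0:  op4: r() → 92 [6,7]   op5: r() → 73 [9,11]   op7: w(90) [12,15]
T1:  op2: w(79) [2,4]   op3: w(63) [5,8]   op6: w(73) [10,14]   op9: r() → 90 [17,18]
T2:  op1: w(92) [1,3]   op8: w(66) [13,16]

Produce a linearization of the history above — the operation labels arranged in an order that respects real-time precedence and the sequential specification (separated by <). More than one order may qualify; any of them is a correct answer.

1. op2 w(79), leaving value 79
2. op1 w(92), leaving value 92
3. op4 r() → 92, leaving value 92
4. op3 w(63), leaving value 63
5. op6 w(73), leaving value 73
6. op5 r() → 73, leaving value 73
7. op8 w(66), leaving value 66
8. op7 w(90), leaving value 90
9. op9 r() → 90, leaving value 90

op2 < op1 < op4 < op3 < op6 < op5 < op8 < op7 < op9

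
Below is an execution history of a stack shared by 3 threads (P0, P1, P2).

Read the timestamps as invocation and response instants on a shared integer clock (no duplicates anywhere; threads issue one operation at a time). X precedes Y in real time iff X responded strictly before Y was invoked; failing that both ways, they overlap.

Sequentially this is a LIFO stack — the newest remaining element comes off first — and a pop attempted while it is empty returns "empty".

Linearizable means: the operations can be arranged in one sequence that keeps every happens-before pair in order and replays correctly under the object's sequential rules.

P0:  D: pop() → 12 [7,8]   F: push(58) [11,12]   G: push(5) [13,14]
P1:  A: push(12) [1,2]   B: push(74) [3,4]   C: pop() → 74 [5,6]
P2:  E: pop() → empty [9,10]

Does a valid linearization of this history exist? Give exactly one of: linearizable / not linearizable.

linearizable

witness order: A, B, C, D, E, F, G
after step 1 (A push(12)): stack <12>
after step 2 (B push(74)): stack <12,74>
after step 3 (C pop() → 74): stack <12>
after step 4 (D pop() → 12): stack <>
after step 5 (E pop() → empty): stack <>
after step 6 (F push(58)): stack <58>
after step 7 (G push(5)): stack <58,5>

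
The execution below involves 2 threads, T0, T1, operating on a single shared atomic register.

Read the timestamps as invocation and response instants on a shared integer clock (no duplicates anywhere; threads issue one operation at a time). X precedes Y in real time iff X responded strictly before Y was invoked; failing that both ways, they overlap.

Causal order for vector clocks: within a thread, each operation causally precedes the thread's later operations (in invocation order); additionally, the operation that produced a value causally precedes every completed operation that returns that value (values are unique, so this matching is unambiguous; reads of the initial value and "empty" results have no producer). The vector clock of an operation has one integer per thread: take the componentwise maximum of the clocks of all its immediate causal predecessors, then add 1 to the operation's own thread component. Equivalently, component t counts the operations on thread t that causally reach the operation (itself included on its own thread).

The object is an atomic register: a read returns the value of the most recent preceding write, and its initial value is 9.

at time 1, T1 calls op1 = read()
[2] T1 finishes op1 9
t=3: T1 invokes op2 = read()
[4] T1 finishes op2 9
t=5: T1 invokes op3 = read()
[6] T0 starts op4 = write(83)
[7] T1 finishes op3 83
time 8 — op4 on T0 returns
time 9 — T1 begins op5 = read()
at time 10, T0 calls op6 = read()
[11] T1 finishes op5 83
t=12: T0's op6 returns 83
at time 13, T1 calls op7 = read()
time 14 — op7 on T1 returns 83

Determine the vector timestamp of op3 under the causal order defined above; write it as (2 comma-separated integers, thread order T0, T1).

(1, 3)

no predecessors for op1 (invoked 1): T1 increments from zero → (0, 1)
no predecessors for op4 (invoked 6): T0 increments from zero → (1, 0)
merge at op2 (invoked 3): VC(op1)=(0, 1), own-thread bump on T1 → (0, 2)
merge at op6 (invoked 10): VC(op4)=(1, 0), own-thread bump on T0 → (2, 0)
merge at op3 (invoked 5): VC(op2)=(0, 2), VC(op4)=(1, 0), own-thread bump on T1 → (1, 3)
merge at op5 (invoked 9): VC(op3)=(1, 3), VC(op4)=(1, 0), own-thread bump on T1 → (1, 4)
merge at op7 (invoked 13): VC(op4)=(1, 0), VC(op5)=(1, 4), own-thread bump on T1 → (1, 5)
target: VC(op3) = (1, 3)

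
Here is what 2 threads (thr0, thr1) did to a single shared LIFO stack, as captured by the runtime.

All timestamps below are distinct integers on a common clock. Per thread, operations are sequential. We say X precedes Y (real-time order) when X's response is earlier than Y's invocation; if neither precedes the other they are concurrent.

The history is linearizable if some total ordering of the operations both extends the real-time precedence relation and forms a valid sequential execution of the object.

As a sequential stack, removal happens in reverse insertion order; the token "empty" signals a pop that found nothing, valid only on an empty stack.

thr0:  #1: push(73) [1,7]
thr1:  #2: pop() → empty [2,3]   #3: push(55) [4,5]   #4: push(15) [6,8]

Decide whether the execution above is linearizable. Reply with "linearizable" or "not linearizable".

linearizable

witness order: #2, #1, #3, #4
step 1: #2 pop() → empty — stack <>
step 2: #1 push(73) — stack <73>
step 3: #3 push(55) — stack <73,55>
step 4: #4 push(15) — stack <73,55,15>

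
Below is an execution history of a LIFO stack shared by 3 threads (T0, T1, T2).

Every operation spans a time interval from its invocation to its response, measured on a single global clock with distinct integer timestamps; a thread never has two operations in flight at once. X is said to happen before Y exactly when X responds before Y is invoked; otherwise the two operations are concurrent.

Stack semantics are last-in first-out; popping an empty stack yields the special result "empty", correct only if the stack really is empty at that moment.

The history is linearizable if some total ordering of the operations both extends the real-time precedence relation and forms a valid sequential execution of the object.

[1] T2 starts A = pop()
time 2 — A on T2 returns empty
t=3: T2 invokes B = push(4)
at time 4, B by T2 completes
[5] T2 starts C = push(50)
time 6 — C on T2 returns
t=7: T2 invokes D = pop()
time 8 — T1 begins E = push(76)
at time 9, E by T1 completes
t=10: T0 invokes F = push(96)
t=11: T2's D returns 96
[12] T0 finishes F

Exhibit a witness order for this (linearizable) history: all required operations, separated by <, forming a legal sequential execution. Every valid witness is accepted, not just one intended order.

A < B < C < E < F < D

1. A pop() → empty, leaving stack <>
2. B push(4), leaving stack <4>
3. C push(50), leaving stack <4,50>
4. E push(76), leaving stack <4,50,76>
5. F push(96), leaving stack <4,50,76,96>
6. D pop() → 96, leaving stack <4,50,76>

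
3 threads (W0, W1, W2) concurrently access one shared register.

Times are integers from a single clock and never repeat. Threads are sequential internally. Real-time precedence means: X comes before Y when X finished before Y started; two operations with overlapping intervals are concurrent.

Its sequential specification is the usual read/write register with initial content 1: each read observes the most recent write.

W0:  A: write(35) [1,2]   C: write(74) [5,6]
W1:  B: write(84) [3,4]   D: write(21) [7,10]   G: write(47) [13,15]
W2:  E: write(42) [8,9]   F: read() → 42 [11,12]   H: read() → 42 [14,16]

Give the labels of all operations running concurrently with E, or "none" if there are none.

E spans [8,9]; an op avoiding the whole window 8..9 is ordered, any other is concurrent
A [1,2]: before
B [3,4]: before
C [5,6]: before
D [7,10]: concurrent
F [11,12]: after
G [13,15]: after
H [14,16]: after

D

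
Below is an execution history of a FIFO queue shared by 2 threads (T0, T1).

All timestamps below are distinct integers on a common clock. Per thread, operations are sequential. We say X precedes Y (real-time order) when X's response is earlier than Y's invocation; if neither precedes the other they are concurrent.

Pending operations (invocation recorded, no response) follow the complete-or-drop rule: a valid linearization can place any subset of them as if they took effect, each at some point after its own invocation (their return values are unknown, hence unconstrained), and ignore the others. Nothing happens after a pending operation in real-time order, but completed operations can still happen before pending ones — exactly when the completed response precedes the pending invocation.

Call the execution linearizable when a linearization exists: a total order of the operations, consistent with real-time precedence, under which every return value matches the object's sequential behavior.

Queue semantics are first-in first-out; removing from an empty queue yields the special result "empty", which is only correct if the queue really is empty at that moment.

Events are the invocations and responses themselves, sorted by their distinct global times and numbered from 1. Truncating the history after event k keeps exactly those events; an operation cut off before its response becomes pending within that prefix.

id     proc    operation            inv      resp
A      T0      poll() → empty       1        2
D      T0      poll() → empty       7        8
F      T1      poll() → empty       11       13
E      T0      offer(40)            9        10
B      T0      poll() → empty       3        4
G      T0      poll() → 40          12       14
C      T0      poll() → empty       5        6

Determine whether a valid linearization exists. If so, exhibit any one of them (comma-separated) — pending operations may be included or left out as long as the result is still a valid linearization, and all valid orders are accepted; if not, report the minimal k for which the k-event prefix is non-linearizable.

linearizable — witness: A, B, C, D, E, G, F

after step 1 (A poll() → empty): queue <>
after step 2 (B poll() → empty): queue <>
after step 3 (C poll() → empty): queue <>
after step 4 (D poll() → empty): queue <>
after step 5 (E offer(40)): queue <40>
after step 6 (G poll() → 40): queue <>
after step 7 (F poll() → empty): queue <>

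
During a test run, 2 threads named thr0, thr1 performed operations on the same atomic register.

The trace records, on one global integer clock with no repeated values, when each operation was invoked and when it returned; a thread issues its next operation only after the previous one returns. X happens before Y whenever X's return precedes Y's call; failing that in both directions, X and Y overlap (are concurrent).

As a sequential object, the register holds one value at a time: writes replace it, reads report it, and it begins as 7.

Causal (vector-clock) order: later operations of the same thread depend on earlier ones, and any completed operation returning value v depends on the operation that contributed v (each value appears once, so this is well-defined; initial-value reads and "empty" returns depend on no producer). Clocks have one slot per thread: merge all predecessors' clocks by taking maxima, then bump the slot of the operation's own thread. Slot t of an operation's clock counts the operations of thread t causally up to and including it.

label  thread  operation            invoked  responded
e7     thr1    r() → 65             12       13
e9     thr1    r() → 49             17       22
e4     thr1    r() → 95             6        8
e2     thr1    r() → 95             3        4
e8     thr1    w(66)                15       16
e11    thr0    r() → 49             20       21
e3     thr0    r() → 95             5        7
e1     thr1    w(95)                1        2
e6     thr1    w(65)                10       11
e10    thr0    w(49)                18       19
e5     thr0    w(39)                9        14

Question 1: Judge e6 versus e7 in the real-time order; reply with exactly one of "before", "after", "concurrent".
e6 spans [10,11], e7 spans [12,13]
resp(e6)=11 < inv(e7)=12

before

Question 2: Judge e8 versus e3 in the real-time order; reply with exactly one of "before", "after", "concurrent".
e8 spans [15,16], e3 spans [5,7]
resp(e3)=7 < inv(e8)=15

after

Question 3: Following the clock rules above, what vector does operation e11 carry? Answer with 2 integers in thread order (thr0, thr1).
e1 (invocation 1): nothing precedes it; thr1's component alone gives (0, 1)
from VC(e1)=(0, 1), e2 (invoked 3) maxes components and bumps thr1 → (0, 2)
from VC(e1)=(0, 1), e3 (invoked 5) maxes components and bumps thr0 → (1, 1)
from VC(e1)=(0, 1), VC(e2)=(0, 2), e4 (invoked 6) maxes components and bumps thr1 → (0, 3)
from VC(e3)=(1, 1), e5 (invoked 9) maxes components and bumps thr0 → (2, 1)
from VC(e4)=(0, 3), e6 (invoked 10) maxes components and bumps thr1 → (0, 4)
from VC(e5)=(2, 1), e10 (invoked 18) maxes components and bumps thr0 → (3, 1)
from VC(e6)=(0, 4), e7 (invoked 12) maxes components and bumps thr1 → (0, 5)
from VC(e10)=(3, 1), e11 (invoked 20) maxes components and bumps thr0 → (4, 1)
from VC(e7)=(0, 5), e8 (invoked 15) maxes components and bumps thr1 → (0, 6)
from VC(e8)=(0, 6), VC(e10)=(3, 1), e9 (invoked 17) maxes components and bumps thr1 → (3, 7)
target: VC(e11) = (4, 1)

(4, 1)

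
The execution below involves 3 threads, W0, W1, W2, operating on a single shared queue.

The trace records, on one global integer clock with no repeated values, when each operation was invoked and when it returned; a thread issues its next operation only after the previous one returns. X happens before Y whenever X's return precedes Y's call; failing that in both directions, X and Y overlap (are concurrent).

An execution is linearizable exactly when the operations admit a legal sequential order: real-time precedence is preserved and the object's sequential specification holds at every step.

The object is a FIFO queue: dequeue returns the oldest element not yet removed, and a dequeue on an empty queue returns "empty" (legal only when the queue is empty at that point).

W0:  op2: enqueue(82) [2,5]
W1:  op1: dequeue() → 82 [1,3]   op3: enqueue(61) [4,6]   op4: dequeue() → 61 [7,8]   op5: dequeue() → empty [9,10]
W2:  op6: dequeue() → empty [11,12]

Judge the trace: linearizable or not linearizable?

linearizable

a witness: op2, op1, op3, op4, op5, op6
after step 1 (op2 enqueue(82)): queue <82>
after step 2 (op1 dequeue() → 82): queue <>
after step 3 (op3 enqueue(61)): queue <61>
after step 4 (op4 dequeue() → 61): queue <>
after step 5 (op5 dequeue() → empty): queue <>
after step 6 (op6 dequeue() → empty): queue <>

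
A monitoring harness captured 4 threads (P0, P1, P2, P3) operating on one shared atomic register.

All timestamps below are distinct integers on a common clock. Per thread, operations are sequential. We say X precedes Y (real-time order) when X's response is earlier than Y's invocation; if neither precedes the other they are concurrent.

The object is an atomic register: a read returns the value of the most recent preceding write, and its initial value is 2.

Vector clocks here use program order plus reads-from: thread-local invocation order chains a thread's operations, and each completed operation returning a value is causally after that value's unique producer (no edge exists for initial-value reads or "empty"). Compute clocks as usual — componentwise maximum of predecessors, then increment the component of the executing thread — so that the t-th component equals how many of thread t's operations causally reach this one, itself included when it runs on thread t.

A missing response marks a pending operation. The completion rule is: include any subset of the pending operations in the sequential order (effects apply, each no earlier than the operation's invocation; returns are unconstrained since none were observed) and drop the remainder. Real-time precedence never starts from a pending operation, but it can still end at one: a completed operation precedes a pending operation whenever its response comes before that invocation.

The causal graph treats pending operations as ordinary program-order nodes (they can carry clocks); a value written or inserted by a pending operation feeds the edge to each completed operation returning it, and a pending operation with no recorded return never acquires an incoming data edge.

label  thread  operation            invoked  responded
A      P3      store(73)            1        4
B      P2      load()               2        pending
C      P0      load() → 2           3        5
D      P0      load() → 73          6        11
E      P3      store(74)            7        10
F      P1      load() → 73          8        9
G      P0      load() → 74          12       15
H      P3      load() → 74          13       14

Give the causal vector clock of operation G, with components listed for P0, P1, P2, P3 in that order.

invoked at 1, A has no predecessors; its own P3 bump gives (0, 0, 0, 1)
invoked at 2, B has no predecessors; its own P2 bump gives (0, 0, 1, 0)
invoked at 3, C has no predecessors; its own P0 bump gives (1, 0, 0, 0)
E (invocation 7): componentwise max over VC(A)=(0, 0, 0, 1), +1 at P3, giving (0, 0, 0, 2)
F (invocation 8): componentwise max over VC(A)=(0, 0, 0, 1), +1 at P1, giving (0, 1, 0, 1)
H (invocation 13): componentwise max over VC(E)=(0, 0, 0, 2), +1 at P3, giving (0, 0, 0, 3)
D (invocation 6): componentwise max over VC(A)=(0, 0, 0, 1), VC(C)=(1, 0, 0, 0), +1 at P0, giving (2, 0, 0, 1)
G (invocation 12): componentwise max over VC(D)=(2, 0, 0, 1), VC(E)=(0, 0, 0, 2), +1 at P0, giving (3, 0, 0, 2)
target: VC(G) = (3, 0, 0, 2)

(3, 0, 0, 2)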